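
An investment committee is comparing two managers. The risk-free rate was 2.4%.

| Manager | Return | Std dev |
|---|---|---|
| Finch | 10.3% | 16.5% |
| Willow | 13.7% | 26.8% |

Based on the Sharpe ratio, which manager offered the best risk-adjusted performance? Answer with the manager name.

Finch

Finch: Sharpe ratio = (10.3% − 2.4%) / 16.5% = 0.479
Willow: Sharpe ratio = (13.7% − 2.4%) / 26.8% = 0.422
Highest: Finch (0.479).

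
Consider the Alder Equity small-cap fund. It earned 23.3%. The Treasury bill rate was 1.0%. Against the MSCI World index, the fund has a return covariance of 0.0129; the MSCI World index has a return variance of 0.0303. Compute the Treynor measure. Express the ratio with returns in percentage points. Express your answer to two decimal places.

β = Cov / Var = 0.0129 / 0.0303 = 0.4257
Treynor = (Rp − Rf) / β = (23.3% − 1.0%) / 0.4257 = 22.30 / 0.4257 = 52.3843

52.38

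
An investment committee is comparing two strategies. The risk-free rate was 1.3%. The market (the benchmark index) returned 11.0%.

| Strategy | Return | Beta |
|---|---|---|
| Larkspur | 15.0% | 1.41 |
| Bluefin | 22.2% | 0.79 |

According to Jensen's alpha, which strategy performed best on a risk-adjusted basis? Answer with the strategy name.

Larkspur: α = 15.0% − [1.3% + 1.41 × (11.0% − 1.3%)] = 0.023
Bluefin: α = 22.2% − [1.3% + 0.79 × (11.0% − 1.3%)] = 13.237
Highest: Bluefin (13.237).

Bluefin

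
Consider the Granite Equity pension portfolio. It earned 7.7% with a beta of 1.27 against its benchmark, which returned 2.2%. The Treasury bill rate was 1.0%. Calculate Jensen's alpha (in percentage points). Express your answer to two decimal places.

CAPM expected return = Rf + β(Rm − Rf) = 1.0% + 1.27 × (2.2% − 1.0%) = 1 + 1.27 × 1.20 = 2.5240%
Jensen's α = Rp − E[R] = 7.7% − 2.5240% = 5.1760

5.18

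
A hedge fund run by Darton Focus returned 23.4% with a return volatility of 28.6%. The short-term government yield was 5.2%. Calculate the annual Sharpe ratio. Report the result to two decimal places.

0.64

Sharpe = (Rp − Rf) / σp = (23.4% − 5.2%) / 28.6% = 18.20% / 28.6% = 0.6364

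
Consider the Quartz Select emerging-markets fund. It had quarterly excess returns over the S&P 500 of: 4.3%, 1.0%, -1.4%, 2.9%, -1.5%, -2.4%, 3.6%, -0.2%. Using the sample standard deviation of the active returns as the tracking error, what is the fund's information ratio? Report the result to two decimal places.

Mean return r̄ = 6.30 / 8 = 0.7875%
Σ(r − r̄)² = (4.3 − 0.7875)² + (1 − 0.7875)² + … = 45.9088
sample σ = √(45.9088 / 7) = √6.5584 = 2.5609%
IR = r̄ / tracking error = 0.7875 / 2.5609 = 0.3075

0.31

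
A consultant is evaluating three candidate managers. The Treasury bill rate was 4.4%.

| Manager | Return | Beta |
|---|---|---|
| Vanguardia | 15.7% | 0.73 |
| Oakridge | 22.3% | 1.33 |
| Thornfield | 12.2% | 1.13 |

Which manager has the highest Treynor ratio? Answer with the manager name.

Vanguardia

Vanguardia: Treynor = (15.7% − 4.4%) / 0.73 = 15.479
Oakridge: Treynor = (22.3% − 4.4%) / 1.33 = 13.459
Thornfield: Treynor = (12.2% − 4.4%) / 1.13 = 6.903
Highest: Vanguardia (15.479).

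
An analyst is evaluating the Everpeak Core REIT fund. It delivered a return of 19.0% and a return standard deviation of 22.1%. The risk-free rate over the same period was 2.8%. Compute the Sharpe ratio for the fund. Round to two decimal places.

Sharpe = (Rp − Rf) / σp = (19.0% − 2.8%) / 22.1% = 16.20% / 22.1% = 0.7330

0.73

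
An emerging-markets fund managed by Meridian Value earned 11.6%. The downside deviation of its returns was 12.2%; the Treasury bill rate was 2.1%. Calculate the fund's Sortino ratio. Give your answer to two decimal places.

Sortino = (Rp − Rf) / σd = (11.6% − 2.1%) / 12.2% = 9.50% / 12.2% = 0.7787

0.78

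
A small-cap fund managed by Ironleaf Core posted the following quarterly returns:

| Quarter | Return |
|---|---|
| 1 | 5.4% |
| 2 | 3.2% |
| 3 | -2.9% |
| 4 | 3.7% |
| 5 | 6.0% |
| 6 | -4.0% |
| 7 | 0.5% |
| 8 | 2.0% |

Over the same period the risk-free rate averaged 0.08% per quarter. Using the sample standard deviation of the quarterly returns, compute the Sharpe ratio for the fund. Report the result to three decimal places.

μ = (5.4 + 3.2 − 2.9 + 3.7 + 6 − 4 + 0.5 + 2) / 8 = 13.90 / 8 = 1.7375%
Sample σ = √[Σ(r − μ)² / 7] = √[93.5988 / 7] = √13.3713 = 3.6567%
Sharpe = (μ − rf) / σ = (1.7375 − 0.08) / 3.6567 = 1.6575 / 3.6567 = 0.4533

0.453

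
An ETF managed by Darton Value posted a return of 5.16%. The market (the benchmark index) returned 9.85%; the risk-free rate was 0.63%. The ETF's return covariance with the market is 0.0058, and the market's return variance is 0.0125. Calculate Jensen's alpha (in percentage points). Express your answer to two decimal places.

β = Cov / Var = 0.0058 / 0.0125 = 0.4640
E[R] = Rf + β(Rm − Rf) = 0.63% + 0.4640 × (9.85% − 0.63%) = 4.9081%
α = Rp − E[R] = 5.16% − 4.9081% = 0.2519

0.25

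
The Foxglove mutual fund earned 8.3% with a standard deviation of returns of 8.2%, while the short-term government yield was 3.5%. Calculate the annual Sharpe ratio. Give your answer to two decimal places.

0.59

Sharpe = (Rp − Rf) / σp = (8.3% − 3.5%) / 8.2% = 4.80% / 8.2% = 0.5854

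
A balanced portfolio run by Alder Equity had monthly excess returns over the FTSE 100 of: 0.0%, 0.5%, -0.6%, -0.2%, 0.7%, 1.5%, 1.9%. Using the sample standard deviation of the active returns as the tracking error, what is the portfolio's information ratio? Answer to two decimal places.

0.60

μ = (0 + 0.5 − 0.6 − 0.2 + 0.7 + 1.5 + 1.9) / 7 = 0.5429%
Sample σ = √[Σ(r − μ)² / 6] = √[4.9371 / 6] = √0.8229 = 0.9071%
IR = μ / tracking error = 0.5429 / 0.9071 = 0.5985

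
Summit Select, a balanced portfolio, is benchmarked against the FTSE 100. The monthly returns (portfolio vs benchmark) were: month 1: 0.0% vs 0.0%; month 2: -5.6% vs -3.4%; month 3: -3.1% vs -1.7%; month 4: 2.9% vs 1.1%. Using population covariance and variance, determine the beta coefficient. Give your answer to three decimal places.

1.861

r̄p = -1.4500%,  r̄m = -1.0000%
Cov = Σ(rp − r̄p)(rm − r̄m) / 4 = 5.4250
Var(rm) = Σ(rm − r̄m)² / 4 = 2.9150
β = Cov / Var = 5.4250 / 2.9150 = 1.8611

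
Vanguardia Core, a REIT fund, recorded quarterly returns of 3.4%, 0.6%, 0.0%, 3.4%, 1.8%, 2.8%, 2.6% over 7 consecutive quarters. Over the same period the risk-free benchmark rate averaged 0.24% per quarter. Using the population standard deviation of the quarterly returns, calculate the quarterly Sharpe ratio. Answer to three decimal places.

Mean return μ = 14.60 / 7 = 2.0857%
Σ(r − μ)² = 10.8686; population σ = √(10.8686/7) = 1.2461%
Sharpe = (μ − rf) / σ = (2.0857 − 0.24) / 1.2461 = 1.8457 / 1.2461 = 1.4812

1.481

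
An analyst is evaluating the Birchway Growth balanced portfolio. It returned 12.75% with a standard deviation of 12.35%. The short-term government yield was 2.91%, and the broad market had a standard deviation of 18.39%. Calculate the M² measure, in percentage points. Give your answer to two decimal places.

17.56

Sharpe = (Rp − Rf) / σp = (12.75% − 2.91%) / 12.35% = 0.7968
M² = Rf + Sharpe × σm = 2.91% + 0.7968 × 18.39% = 17.5632%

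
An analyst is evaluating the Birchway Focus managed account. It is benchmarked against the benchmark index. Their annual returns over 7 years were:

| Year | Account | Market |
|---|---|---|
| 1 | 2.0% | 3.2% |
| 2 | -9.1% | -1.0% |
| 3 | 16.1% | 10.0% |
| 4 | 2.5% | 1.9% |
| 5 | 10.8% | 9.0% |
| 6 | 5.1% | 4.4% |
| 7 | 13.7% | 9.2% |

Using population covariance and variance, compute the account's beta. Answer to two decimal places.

r̄p = 5.8714%,  r̄m = 5.2429%
Cov = Σ(rp − r̄p)(rm − r̄m) / 7 = 30.2069
Var(rm) = Σ(rm − r̄m)² / 7 = 15.3482
β = Cov / Var = 30.2069 / 15.3482 = 1.9681

1.97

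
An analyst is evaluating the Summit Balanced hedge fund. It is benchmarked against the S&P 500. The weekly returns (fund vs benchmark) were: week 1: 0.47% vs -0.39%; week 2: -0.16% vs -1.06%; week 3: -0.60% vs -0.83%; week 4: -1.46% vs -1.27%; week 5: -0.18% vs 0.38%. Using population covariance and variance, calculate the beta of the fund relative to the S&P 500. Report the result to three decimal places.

0.611

r̄p = -0.3860%,  r̄m = -0.6340%
Cov = Σ(rp − r̄p)(rm − r̄m) / 5 = 0.2093
Var(rm) = Σ(rm − r̄m)² / 5 = 0.3424
β = Cov / Var = 0.2093 / 0.3424 = 0.6113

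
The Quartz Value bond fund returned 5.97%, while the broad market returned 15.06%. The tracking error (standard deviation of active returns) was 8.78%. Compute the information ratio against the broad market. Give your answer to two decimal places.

-1.04

IR = (Rp − Rb) / TE = (5.97% − 15.06%) / 8.78% = -9.09% / 8.78% = -1.0353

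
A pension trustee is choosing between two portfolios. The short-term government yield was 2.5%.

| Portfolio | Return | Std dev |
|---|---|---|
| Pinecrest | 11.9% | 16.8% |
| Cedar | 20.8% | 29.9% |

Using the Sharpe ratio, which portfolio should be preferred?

Pinecrest: Sharpe ratio = (11.9% − 2.5%) / 16.8% = 0.560
Cedar: Sharpe ratio = (20.8% − 2.5%) / 29.9% = 0.612
Highest: Cedar (0.612).

Cedar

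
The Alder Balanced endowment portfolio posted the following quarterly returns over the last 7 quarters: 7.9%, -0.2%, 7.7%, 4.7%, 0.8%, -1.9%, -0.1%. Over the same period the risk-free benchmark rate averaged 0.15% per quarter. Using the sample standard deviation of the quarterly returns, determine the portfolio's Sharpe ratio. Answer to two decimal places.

Mean return μ = 18.90 / 7 = 2.7000%
Sample σ = √[Σ(r − μ)² / 6] = √[97.0600 / 6] = √16.1767 = 4.0220%
Sharpe = (μ − rf) / σ = (2.7000 − 0.15) / 4.0220 = 2.5500 / 4.0220 = 0.6340

0.63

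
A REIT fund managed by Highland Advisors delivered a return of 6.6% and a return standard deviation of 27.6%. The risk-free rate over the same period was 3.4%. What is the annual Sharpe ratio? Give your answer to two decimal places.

Sharpe = (Rp − Rf) / σp = (6.6% − 3.4%) / 27.6% = 3.20% / 27.6% = 0.1159

0.12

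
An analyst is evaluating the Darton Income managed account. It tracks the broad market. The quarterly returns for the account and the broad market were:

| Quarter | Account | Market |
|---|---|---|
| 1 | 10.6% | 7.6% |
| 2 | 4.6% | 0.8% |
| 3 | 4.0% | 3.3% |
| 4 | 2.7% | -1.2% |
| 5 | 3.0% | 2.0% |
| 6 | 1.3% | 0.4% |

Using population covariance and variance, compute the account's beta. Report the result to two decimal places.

0.94

r̄p = 4.3667%,  r̄m = 2.1500%
Cov = Σ(rp − r̄p)(rm − r̄m) / 6 = 7.3983
Var(rm) = Σ(rm − r̄m)² / 6 = 7.8592
β = Cov / Var = 7.3983 / 7.8592 = 0.9414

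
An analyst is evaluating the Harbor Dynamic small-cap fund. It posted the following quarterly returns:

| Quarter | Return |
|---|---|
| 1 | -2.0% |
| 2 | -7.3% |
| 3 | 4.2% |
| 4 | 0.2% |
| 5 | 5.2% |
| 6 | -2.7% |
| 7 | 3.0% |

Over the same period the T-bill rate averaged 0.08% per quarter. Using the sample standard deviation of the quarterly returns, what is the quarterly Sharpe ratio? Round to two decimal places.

r̄ = (-2 − 7.3 + 4.2 + 0.2 + 5.2 − 2.7 + 3) / 7 = 0.60 / 7 = 0.0857%
Σ(r − r̄)² = (-2 − 0.0857)² + (-7.3 − 0.0857)² + (4.2 − 0.0857)² + … = 118.2486
sample σ = √(118.2486 / 6) = √19.7081 = 4.4394%
Sharpe = (r̄ − rf) / σ = (0.0857 − 0.08) / 4.4394 = 0.0057 / 4.4394 = 0.0013

0.00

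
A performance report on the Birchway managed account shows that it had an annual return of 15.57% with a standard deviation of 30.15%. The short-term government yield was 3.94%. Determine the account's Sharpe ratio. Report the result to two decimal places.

Sharpe = (Rp − Rf) / σp = (15.57% − 3.94%) / 30.15% = 11.63% / 30.15% = 0.3857

0.39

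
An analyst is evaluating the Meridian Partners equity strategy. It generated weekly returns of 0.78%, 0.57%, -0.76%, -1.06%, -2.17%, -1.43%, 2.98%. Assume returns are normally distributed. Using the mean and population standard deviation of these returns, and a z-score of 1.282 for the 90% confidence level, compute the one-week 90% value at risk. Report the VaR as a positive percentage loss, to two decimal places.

μ = (0.78 + 0.57 − 0.76 − 1.06 − 2.17 − 1.43 + 2.98) / 7 = -1.090 / 7 = -0.1557%
Σ(r − μ)² = (0.78 − (-0.1557))² + (0.57 − (-0.1557))² + (-0.76 − (-0.1557))² + … = 18.0990
σ = √[18.0990 / 7] = 1.6080%
VaR = −(μ − z·σ) = −(-0.1557 − 1.282 × 1.6080) = −(-2.2172) = 2.2172%

2.22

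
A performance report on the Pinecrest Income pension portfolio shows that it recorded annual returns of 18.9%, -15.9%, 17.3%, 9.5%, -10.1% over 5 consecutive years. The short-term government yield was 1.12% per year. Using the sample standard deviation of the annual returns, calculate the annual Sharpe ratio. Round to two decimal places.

0.18

r̄ = (18.9 − 15.9 + 17.3 + 9.5 − 10.1) / 5 = 3.9400%
Sample std dev = √[1023.9520 / 4] = 15.9996%
Sharpe = (r̄ − rf) / σ = (3.9400 − 1.12) / 15.9996 = 2.8200 / 15.9996 = 0.1763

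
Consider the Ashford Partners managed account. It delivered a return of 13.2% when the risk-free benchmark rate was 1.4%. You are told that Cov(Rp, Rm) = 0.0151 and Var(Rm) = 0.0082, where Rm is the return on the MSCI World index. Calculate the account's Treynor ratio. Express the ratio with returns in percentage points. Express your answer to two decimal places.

6.41

β = Cov / Var = 0.0151 / 0.0082 = 1.8415
Treynor = (Rp − Rf) / β = (13.2% − 1.4%) / 1.8415 = 11.80 / 1.8415 = 6.4078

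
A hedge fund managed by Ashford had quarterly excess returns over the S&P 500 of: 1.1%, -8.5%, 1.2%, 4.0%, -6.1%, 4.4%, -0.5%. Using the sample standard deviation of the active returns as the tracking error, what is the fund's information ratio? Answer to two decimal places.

r̄ = (1.1 − 8.5 + 1.2 + 4 − 6.1 + 4.4 − 0.5) / 7 = -4.40 / 7 = -0.6286%
Σ(r − r̄)² = 144.9543; sample σ = √(144.9543/6) = 4.9152%
IR = r̄ / tracking error = -0.6286 / 4.9152 = -0.1279

-0.13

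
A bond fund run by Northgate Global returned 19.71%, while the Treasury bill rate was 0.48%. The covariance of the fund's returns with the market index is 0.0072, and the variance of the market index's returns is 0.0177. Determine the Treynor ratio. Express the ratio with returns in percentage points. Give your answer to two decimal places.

47.27

β = Cov / Var = 0.0072 / 0.0177 = 0.4068
Treynor = (Rp − Rf) / β = (19.71% − 0.48%) / 0.4068 = 19.23 / 0.4068 = 47.2714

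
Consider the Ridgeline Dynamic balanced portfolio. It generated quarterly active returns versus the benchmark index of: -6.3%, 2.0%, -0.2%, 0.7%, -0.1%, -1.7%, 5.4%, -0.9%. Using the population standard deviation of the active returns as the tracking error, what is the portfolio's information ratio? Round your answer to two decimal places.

-0.04

μ = (-6.3 + 2 − 0.2 + 0.7 − 0.1 − 1.7 + 5.4 − 0.9) / 8 = -0.1375%
Σ(r − μ)² = (-6.3 − (-0.1375))² + (2 − (-0.1375))² + (-0.2 − (-0.1375))² + … = 76.9388
population σ = √(76.9388 / 8) = √9.6174 = 3.1012%
IR = μ / tracking error = -0.1375 / 3.1012 = -0.0443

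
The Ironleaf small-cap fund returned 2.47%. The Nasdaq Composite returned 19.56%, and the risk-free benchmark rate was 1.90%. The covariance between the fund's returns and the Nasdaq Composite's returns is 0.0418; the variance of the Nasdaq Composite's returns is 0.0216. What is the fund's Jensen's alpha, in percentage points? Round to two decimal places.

β = Cov / Var = 0.0418 / 0.0216 = 1.9352
E[R] = Rf + β(Rm − Rf) = 1.90% + 1.9352 × (19.56% − 1.90%) = 36.0756%
α = Rp − E[R] = 2.47% − 36.0756% = -33.6056

-33.61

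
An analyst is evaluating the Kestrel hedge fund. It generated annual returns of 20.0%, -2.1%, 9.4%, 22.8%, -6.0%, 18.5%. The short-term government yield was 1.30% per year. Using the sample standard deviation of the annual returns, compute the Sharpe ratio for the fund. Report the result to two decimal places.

0.75

Mean return r̄ = 62.60 / 6 = 10.4333%
Sample std dev = √[737.7333 / 5] = 12.1469%
Sharpe = (r̄ − rf) / σ = (10.4333 − 1.3) / 12.1469 = 9.1333 / 12.1469 = 0.7519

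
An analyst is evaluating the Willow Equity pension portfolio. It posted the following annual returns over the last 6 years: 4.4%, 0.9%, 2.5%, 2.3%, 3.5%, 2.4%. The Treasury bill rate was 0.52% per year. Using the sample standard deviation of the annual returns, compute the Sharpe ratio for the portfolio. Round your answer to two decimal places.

1.81

Mean return r̄ = 16.00 / 6 = 2.6667%
Sample std dev = √[7.0533 / 5] = 1.1877%
Sharpe = (r̄ − rf) / σ = (2.6667 − 0.52) / 1.1877 = 2.1467 / 1.1877 = 1.8074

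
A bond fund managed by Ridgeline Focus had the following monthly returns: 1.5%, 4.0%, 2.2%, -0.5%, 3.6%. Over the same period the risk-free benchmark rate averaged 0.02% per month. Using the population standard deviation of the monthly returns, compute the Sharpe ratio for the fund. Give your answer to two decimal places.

1.33

r̄ = (1.5 + 4 + 2.2 − 0.5 + 3.6) / 5 = 10.80 / 5 = 2.1600%
Σ(r − r̄)² = 12.9720; population σ = √(12.9720/5) = 1.6107%
Sharpe = (r̄ − rf) / σ = (2.1600 − 0.02) / 1.6107 = 2.1400 / 1.6107 = 1.3286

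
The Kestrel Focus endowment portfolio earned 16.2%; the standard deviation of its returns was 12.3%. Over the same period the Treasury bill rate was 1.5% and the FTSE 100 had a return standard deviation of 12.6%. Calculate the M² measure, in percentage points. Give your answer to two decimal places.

16.56

Sharpe = (Rp − Rf) / σp = (16.2% − 1.5%) / 12.3% = 1.1951
M² = Rf + Sharpe × σm = 1.5% + 1.1951 × 12.6% = 16.5583%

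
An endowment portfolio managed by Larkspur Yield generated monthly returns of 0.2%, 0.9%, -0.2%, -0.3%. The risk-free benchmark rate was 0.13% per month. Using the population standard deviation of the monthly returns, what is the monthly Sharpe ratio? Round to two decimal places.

0.04

Mean return r̄ = 0.60 / 4 = 0.1500%
Population std dev = √[0.8900 / 4] = 0.4717%
Sharpe = (r̄ − rf) / σ = (0.1500 − 0.13) / 0.4717 = 0.0200 / 0.4717 = 0.0424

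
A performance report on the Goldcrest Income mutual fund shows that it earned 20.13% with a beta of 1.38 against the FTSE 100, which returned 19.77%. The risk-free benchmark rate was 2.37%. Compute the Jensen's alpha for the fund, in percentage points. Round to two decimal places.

-6.25

CAPM expected return = Rf + β(Rm − Rf) = 2.37% + 1.38 × (19.77% − 2.37%) = 2.37 + 1.38 × 17.40 = 26.3820%
Jensen's α = Rp − E[R] = 20.13% − 26.3820% = -6.2520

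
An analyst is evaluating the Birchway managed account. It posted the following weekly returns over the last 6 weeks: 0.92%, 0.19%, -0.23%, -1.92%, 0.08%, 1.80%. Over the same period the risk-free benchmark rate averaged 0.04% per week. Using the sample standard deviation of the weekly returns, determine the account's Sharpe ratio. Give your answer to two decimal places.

r̄ = (0.92 + 0.19 − 0.23 − 1.92 + 0.08 + 1.8) / 6 = 0.1400%
Sample std dev = √[7.7506 / 5] = 1.2450%
Sharpe = (r̄ − rf) / σ = (0.1400 − 0.04) / 1.2450 = 0.1000 / 1.2450 = 0.0803

0.08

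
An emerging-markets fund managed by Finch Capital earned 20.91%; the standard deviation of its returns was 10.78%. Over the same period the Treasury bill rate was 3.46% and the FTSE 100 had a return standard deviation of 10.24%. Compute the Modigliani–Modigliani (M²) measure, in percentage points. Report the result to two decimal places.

Sharpe = (Rp − Rf) / σp = (20.91% − 3.46%) / 10.78% = 1.6187
M² = Rf + Sharpe × σm = 3.46% + 1.6187 × 10.24% = 20.0355%

20.04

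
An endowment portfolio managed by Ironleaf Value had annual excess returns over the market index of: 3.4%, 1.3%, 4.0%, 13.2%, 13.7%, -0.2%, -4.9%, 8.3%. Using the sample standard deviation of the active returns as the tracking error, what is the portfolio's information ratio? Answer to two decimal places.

0.75

Mean return r̄ = 38.80 / 8 = 4.8500%
Sample σ = √[Σ(r − r̄)² / 7] = √[295.9400 / 7] = √42.2771 = 6.5021%
IR = r̄ / tracking error = 4.8500 / 6.5021 = 0.7459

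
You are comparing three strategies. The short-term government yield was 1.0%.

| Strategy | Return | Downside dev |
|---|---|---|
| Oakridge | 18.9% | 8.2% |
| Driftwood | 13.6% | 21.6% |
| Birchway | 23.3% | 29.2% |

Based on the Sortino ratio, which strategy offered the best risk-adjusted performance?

Oakridge: Sortino ratio = (18.9% − 1.0%) / 8.2% = 2.183
Driftwood: Sortino ratio = (13.6% − 1.0%) / 21.6% = 0.583
Birchway: Sortino ratio = (23.3% − 1.0%) / 29.2% = 0.764
Highest: Oakridge (2.183).

Oakridge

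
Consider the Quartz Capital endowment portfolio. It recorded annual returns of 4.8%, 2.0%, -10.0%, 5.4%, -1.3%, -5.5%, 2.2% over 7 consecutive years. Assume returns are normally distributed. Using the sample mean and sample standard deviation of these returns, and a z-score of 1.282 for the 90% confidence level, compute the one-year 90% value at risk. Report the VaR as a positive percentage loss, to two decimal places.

Mean return μ = -2.40 / 7 = -0.3429%
Sample σ = √[Σ(r − μ)² / 6] = √[192.1571 / 6] = √32.0262 = 5.6592%
VaR = −(μ − z·σ) = −(-0.3429 − 1.282 × 5.6592) = −(-7.5980) = 7.5980%

7.60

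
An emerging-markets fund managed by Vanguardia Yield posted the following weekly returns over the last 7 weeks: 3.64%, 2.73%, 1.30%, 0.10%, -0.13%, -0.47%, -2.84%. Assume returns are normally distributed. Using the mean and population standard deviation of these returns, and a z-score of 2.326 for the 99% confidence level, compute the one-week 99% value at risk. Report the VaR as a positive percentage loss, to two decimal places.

Mean return r̄ = 4.330 / 7 = 0.6186%
Σ(r − r̄)² = (3.64 − 0.6186)² + (2.73 − 0.6186)² + … = 28.0275
population σ = √(28.0275 / 7) = √4.0039 = 2.0010%
VaR = −(r̄ − z·σ) = −(0.6186 − 2.326 × 2.0010) = −(-4.0357) = 4.0357%

4.04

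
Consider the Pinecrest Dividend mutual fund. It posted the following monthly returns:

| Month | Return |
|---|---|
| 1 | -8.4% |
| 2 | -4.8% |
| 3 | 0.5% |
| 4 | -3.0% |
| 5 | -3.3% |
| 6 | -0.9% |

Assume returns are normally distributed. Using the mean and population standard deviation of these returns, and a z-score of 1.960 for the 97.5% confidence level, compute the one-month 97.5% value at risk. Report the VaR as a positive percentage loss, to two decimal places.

μ = (-8.4 − 4.8 + 0.5 − 3 − 3.3 − 0.9) / 6 = -19.90 / 6 = -3.3167%
Population σ = √[Σ(r − μ)² / 6] = √[48.5483 / 6] = √8.0914 = 2.8445%
VaR = −(μ − z·σ) = −(-3.3167 − 1.960 × 2.8445) = −(-8.8919) = 8.8919%

8.89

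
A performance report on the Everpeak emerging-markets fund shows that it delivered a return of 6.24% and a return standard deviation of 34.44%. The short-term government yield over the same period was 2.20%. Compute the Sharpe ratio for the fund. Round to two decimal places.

Sharpe = (Rp − Rf) / σp = (6.24% − 2.20%) / 34.44% = 4.04% / 34.44% = 0.1173

0.12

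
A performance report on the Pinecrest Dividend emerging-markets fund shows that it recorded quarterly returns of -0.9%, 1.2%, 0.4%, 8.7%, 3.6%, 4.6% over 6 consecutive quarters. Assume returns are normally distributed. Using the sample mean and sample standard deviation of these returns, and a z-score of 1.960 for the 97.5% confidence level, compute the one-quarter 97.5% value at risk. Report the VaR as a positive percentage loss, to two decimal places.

3.89

Mean return r̄ = 17.60 / 6 = 2.9333%
Sample σ = √[Σ(r − r̄)² / 5] = √[60.5933 / 5] = √12.1187 = 3.4812%
VaR = −(r̄ − z·σ) = −(2.9333 − 1.960 × 3.4812) = −(-3.8899) = 3.8899%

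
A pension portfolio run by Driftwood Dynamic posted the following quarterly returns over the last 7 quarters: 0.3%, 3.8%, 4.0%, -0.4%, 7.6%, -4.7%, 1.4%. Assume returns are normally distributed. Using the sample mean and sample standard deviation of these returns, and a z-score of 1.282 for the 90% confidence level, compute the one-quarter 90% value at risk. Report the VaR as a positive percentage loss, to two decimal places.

μ = (0.3 + 3.8 + 4 − 0.4 + 7.6 − 4.7 + 1.4) / 7 = 12.00 / 7 = 1.7143%
Σ(r − μ)² = (0.3 − 1.7143)² + (3.8 − 1.7143)² + … = 91.9286
sample σ = √(91.9286 / 6) = √15.3214 = 3.9143%
VaR = −(μ − z·σ) = −(1.7143 − 1.282 × 3.9143) = −(-3.3038) = 3.3038%

3.30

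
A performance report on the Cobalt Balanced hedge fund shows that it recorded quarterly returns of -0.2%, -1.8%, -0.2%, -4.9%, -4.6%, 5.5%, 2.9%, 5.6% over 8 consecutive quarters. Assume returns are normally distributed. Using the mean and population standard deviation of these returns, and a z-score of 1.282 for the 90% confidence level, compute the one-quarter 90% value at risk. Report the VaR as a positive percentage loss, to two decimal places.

r̄ = (-0.2 − 1.8 − 0.2 − 4.9 − 4.6 + 5.5 + 2.9 + 5.6) / 8 = 2.30 / 8 = 0.2875%
Σ(r − r̄)² = 117.8488; population σ = √(117.8488/8) = 3.8381%
VaR = −(r̄ − z·σ) = −(0.2875 − 1.282 × 3.8381) = −(-4.6329) = 4.6329%

4.63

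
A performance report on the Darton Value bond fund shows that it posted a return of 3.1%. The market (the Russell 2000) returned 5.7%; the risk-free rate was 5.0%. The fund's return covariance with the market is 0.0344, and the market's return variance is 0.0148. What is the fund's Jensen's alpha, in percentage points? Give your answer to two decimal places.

β = Cov / Var = 0.0344 / 0.0148 = 2.3243
E[R] = Rf + β(Rm − Rf) = 5.0% + 2.3243 × (5.7% − 5.0%) = 6.6270%
α = Rp − E[R] = 3.1% − 6.6270% = -3.5270

-3.53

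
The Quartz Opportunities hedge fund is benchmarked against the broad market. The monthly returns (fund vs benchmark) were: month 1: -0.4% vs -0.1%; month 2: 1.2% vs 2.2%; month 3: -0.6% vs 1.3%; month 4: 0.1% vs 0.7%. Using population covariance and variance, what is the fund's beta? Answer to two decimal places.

0.59

r̄p = 0.0750%,  r̄m = 1.0250%
Cov = Σ(rp − r̄p)(rm − r̄m) / 4 = 0.4156
Var(rm) = Σ(rm − r̄m)² / 4 = 0.7069
β = Cov / Var = 0.4156 / 0.7069 = 0.5879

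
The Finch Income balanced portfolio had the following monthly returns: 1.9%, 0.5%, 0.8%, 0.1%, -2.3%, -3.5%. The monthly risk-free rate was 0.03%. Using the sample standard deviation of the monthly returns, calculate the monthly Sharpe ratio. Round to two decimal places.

-0.22

r̄ = (1.9 + 0.5 + 0.8 + 0.1 − 2.3 − 3.5) / 6 = -0.4167%
Σ(r − r̄)² = 21.0083; sample σ = √(21.0083/5) = 2.0498%
Sharpe = (r̄ − rf) / σ = (-0.4167 − 0.03) / 2.0498 = -0.4467 / 2.0498 = -0.2179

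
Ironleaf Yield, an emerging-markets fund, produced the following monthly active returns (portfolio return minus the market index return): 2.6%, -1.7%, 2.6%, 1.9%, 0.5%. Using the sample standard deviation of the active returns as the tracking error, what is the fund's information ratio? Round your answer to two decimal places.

0.65

μ = (2.6 − 1.7 + 2.6 + 1.9 + 0.5) / 5 = 5.90 / 5 = 1.1800%
Σ(r − μ)² = 13.3080; sample σ = √(13.3080/4) = 1.8240%
IR = μ / tracking error = 1.1800 / 1.8240 = 0.6469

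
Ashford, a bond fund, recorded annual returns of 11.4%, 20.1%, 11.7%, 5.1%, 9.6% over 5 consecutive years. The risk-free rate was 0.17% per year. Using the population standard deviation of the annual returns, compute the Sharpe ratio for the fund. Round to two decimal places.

2.34

r̄ = (11.4 + 20.1 + 11.7 + 5.1 + 9.6) / 5 = 11.5800%
Σ(r − r̄)² = 118.5480; population σ = √(118.5480/5) = 4.8693%
Sharpe = (r̄ − rf) / σ = (11.5800 − 0.17) / 4.8693 = 11.4100 / 4.8693 = 2.3433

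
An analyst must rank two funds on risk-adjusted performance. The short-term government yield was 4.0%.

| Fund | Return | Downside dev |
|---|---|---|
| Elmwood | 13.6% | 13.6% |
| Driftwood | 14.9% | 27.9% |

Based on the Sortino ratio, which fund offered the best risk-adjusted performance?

Elmwood

Elmwood: Sortino ratio = (13.6% − 4.0%) / 13.6% = 0.706
Driftwood: Sortino ratio = (14.9% − 4.0%) / 27.9% = 0.391
Highest: Elmwood (0.706).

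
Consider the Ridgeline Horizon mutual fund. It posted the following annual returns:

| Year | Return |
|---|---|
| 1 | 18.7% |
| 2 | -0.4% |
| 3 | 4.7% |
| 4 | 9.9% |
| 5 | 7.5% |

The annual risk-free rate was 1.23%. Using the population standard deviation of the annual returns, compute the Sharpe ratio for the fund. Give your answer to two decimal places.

Mean return r̄ = 40.40 / 5 = 8.0800%
Σ(r − r̄)² = (18.7 − 8.0800)² + (-0.4 − 8.0800)² + (4.7 − 8.0800)² + … = 199.7680
population σ = √(199.7680 / 5) = √39.9536 = 6.3209%
Sharpe = (r̄ − rf) / σ = (8.0800 − 1.23) / 6.3209 = 6.8500 / 6.3209 = 1.0837

1.08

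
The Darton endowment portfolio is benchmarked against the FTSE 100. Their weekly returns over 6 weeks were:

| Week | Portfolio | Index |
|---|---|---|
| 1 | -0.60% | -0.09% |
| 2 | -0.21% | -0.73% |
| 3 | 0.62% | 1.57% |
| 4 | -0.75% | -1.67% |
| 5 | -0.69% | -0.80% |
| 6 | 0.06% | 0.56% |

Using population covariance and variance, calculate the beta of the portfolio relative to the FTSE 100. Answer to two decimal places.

0.42

r̄p = -0.2617%,  r̄m = -0.1933%
Cov = Σ(rp − r̄p)(rm − r̄m) / 6 = 0.4525
Var(rm) = Σ(rm − r̄m)² / 6 = 1.0874
β = Cov / Var = 0.4525 / 1.0874 = 0.4161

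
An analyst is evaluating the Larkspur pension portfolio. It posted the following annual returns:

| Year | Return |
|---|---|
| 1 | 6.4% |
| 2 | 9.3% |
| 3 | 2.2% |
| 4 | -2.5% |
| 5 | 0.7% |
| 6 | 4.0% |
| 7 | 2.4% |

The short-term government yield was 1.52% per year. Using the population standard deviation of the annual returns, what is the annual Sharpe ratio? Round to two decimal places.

0.48

Mean return r̄ = 22.50 / 7 = 3.2143%
Population σ = √[Σ(r − r̄)² / 7] = √[88.4686 / 7] = √12.6384 = 3.5551%
Sharpe = (r̄ − rf) / σ = (3.2143 − 1.52) / 3.5551 = 1.6943 / 3.5551 = 0.4766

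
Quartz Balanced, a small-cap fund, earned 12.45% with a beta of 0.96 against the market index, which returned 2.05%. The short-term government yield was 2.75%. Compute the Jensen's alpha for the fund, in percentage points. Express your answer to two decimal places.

CAPM expected return = Rf + β(Rm − Rf) = 2.75% + 0.96 × (2.05% − 2.75%) = 2.75 + 0.96 × -0.70 = 2.0780%
Jensen's α = Rp − E[R] = 12.45% − 2.0780% = 10.3720

10.37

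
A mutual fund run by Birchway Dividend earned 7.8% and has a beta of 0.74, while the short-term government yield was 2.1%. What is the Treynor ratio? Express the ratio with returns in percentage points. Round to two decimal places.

Treynor = (Rp − Rf) / β = (7.8% − 2.1%) / 0.74 = 5.70 / 0.74 = 7.7027

7.70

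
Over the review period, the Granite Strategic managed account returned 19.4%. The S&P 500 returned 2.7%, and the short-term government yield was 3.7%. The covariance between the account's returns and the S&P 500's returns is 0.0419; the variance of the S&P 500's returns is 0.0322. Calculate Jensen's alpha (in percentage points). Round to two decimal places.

β = Cov / Var = 0.0419 / 0.0322 = 1.3012
E[R] = Rf + β(Rm − Rf) = 3.7% + 1.3012 × (2.7% − 3.7%) = 2.3988%
α = Rp − E[R] = 19.4% − 2.3988% = 17.0012

17.00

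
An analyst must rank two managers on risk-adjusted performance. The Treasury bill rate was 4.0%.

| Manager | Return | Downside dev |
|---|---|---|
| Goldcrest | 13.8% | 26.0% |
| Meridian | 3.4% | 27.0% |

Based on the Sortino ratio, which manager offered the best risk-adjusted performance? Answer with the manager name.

Goldcrest: Sortino ratio = (13.8% − 4.0%) / 26.0% = 0.377
Meridian: Sortino ratio = (3.4% − 4.0%) / 27.0% = -0.022
Highest: Goldcrest (0.377).

Goldcrest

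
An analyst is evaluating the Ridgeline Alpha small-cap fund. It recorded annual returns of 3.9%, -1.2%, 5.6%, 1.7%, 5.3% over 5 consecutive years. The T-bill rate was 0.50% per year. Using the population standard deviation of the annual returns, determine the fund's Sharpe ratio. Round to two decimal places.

1.01

μ = (3.9 − 1.2 + 5.6 + 1.7 + 5.3) / 5 = 15.30 / 5 = 3.0600%
Σ(r − μ)² = (3.9 − 3.0600)² + (-1.2 − 3.0600)² + (5.6 − 3.0600)² + … = 32.1720
σ = √[32.1720 / 5] = 2.5366%
Sharpe = (μ − rf) / σ = (3.0600 − 0.5) / 2.5366 = 2.5600 / 2.5366 = 1.0092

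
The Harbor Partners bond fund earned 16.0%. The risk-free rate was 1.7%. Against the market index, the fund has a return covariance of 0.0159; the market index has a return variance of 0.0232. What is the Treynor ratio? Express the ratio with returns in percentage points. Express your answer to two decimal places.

20.87

β = Cov / Var = 0.0159 / 0.0232 = 0.6853
Treynor = (Rp − Rf) / β = (16.0% − 1.7%) / 0.6853 = 14.30 / 0.6853 = 20.8668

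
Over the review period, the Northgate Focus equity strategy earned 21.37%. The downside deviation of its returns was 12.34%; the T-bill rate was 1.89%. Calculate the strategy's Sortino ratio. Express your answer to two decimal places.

Sortino = (Rp − Rf) / σd = (21.37% − 1.89%) / 12.34% = 19.48% / 12.34% = 1.5786

1.58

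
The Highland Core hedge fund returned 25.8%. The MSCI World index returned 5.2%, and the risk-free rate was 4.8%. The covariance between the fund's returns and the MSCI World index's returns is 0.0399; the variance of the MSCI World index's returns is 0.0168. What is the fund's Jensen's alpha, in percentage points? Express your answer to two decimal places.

20.05

β = Cov / Var = 0.0399 / 0.0168 = 2.3750
E[R] = Rf + β(Rm − Rf) = 4.8% + 2.3750 × (5.2% − 4.8%) = 5.7500%
α = Rp − E[R] = 25.8% − 5.7500% = 20.0500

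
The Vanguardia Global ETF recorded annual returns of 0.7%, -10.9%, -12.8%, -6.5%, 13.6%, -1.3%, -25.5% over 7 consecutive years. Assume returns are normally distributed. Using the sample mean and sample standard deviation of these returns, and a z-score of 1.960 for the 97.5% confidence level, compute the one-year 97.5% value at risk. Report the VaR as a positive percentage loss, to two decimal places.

30.13

r̄ = (0.7 − 10.9 − 12.8 − 6.5 + 13.6 − 1.3 − 25.5) / 7 = -42.70 / 7 = -6.1000%
Sample std dev = √[901.8200 / 6] = 12.2598%
VaR = −(r̄ − z·σ) = −(-6.1000 − 1.960 × 12.2598) = −(-30.1292) = 30.1292%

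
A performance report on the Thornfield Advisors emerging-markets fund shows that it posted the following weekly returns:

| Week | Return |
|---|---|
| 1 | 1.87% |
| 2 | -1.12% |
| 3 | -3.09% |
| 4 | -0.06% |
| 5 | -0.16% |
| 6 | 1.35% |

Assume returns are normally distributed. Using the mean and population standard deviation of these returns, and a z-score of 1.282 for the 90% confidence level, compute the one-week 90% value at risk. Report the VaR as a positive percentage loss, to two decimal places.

2.29

Mean return r̄ = -1.210 / 6 = -0.2017%
Σ(r − r̄)² = (1.87 − (-0.2017))² + (-1.12 − (-0.2017))² + (-3.09 − (-0.2017))² + … = 15.9071
population σ = √(15.9071 / 6) = √2.6512 = 1.6283%
VaR = −(r̄ − z·σ) = −(-0.2017 − 1.282 × 1.6283) = −(-2.2892) = 2.2892%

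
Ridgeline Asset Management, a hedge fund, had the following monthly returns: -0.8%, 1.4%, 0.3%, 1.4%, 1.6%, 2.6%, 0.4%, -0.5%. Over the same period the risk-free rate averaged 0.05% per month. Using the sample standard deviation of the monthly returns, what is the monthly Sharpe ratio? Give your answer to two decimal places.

0.65

μ = (-0.8 + 1.4 + 0.3 + 1.4 + 1.6 + 2.6 + 0.4 − 0.5) / 8 = 0.8000%
Σ(r − μ)² = (-0.8 − 0.8000)² + (1.4 − 0.8000)² + … = 9.2600
sample σ = √(9.2600 / 7) = √1.3229 = 1.1502%
Sharpe = (μ − rf) / σ = (0.8000 − 0.05) / 1.1502 = 0.7500 / 1.1502 = 0.6521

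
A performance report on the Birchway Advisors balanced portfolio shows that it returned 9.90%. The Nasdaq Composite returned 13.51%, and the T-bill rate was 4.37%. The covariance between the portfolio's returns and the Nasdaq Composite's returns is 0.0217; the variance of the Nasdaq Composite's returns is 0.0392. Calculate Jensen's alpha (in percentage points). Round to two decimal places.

β = Cov / Var = 0.0217 / 0.0392 = 0.5536
E[R] = Rf + β(Rm − Rf) = 4.37% + 0.5536 × (13.51% − 4.37%) = 9.4299%
α = Rp − E[R] = 9.90% − 9.4299% = 0.4701

0.47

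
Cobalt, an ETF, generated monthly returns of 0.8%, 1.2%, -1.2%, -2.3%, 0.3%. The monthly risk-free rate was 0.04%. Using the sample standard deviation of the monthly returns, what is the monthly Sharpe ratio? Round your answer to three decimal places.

-0.191

μ = (0.8 + 1.2 − 1.2 − 2.3 + 0.3) / 5 = -0.2400%
Sample σ = √[Σ(r − μ)² / 4] = √[8.6120 / 4] = √2.1530 = 1.4673%
Sharpe = (μ − rf) / σ = (-0.2400 − 0.04) / 1.4673 = -0.2800 / 1.4673 = -0.1908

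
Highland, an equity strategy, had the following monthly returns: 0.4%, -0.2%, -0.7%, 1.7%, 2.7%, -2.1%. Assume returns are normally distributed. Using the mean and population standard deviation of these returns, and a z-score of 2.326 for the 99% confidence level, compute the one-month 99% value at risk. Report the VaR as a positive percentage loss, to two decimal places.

3.35

Mean return μ = 1.80 / 6 = 0.3000%
Population std dev = √[14.7400 / 6] = 1.5674%
VaR = −(μ − z·σ) = −(0.3000 − 2.326 × 1.5674) = −(-3.3458) = 3.3458%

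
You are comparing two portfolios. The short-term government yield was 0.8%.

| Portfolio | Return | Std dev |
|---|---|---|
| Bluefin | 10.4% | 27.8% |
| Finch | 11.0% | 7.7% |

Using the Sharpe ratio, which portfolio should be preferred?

Finch

Bluefin: Sharpe ratio = (10.4% − 0.8%) / 27.8% = 0.345
Finch: Sharpe ratio = (11.0% − 0.8%) / 7.7% = 1.325
Highest: Finch (1.325).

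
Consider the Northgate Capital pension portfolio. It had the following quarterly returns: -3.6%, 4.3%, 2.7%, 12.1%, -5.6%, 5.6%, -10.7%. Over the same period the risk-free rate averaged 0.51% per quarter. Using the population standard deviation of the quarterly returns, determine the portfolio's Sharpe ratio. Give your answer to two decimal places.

0.02

μ = (-3.6 + 4.3 + 2.7 + 12.1 − 5.6 + 5.6 − 10.7) / 7 = 4.80 / 7 = 0.6857%
Σ(r − μ)² = (-3.6 − 0.6857)² + (4.3 − 0.6857)² + … = 359.0686
σ = √[359.0686 / 7] = 7.1621%
Sharpe = (μ − rf) / σ = (0.6857 − 0.51) / 7.1621 = 0.1757 / 7.1621 = 0.0245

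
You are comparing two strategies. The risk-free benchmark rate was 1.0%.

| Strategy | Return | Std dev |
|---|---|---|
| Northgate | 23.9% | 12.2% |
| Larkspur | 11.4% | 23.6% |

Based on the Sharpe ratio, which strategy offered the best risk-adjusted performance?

Northgate

Northgate: Sharpe ratio = (23.9% − 1.0%) / 12.2% = 1.877
Larkspur: Sharpe ratio = (11.4% − 1.0%) / 23.6% = 0.441
Highest: Northgate (1.877).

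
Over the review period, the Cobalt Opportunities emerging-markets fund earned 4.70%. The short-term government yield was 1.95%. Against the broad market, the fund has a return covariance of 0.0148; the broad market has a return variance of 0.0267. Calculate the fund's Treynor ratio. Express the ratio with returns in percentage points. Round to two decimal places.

4.96

β = Cov / Var = 0.0148 / 0.0267 = 0.5543
Treynor = (Rp − Rf) / β = (4.70% − 1.95%) / 0.5543 = 2.75 / 0.5543 = 4.9612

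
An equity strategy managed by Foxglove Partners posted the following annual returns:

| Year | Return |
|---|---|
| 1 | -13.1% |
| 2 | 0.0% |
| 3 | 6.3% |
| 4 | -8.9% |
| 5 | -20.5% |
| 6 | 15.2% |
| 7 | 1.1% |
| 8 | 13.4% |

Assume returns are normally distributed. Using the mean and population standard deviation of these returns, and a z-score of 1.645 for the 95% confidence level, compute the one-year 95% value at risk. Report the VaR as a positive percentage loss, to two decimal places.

20.25

r̄ = (-13.1 + 0 + 6.3 − 8.9 − 20.5 + 15.2 + 1.1 + 13.4) / 8 = -6.50 / 8 = -0.8125%
Population std dev = √[1117.2888 / 8] = 11.8178%
VaR = −(r̄ − z·σ) = −(-0.8125 − 1.645 × 11.8178) = −(-20.2528) = 20.2528%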